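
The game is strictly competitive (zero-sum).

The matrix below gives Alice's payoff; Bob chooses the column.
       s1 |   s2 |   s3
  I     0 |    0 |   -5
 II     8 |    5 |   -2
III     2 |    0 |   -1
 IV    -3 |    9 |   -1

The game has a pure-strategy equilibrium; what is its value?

-1

Row minima: -5, -2, -1, -3 → Alice's maximin is -1.
Column maxima: 8, 9, -1 → Bob's minimax is -1.
They coincide at (III, s3), so the value is -1.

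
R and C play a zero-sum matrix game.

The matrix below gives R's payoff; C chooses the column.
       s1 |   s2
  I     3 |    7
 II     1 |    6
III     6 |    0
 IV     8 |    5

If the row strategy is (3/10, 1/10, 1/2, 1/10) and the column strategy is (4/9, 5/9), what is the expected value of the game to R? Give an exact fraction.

176/45

Against (4/9, 5/9), each row's expected payoff is I: 47/9; II: 34/9; III: 8/3; IV: 19/3.
Taking the (3/10, 1/10, 1/2, 1/10)-weighted average: (3/10)·(47/9) + (1/10)·(34/9) + (1/2)·(8/3) + (1/10)·(19/3) = 176/45.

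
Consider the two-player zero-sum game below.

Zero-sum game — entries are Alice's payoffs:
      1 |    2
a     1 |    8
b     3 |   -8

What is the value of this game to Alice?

Row minima are 1 and -8, so Alice's maximin is 1; column maxima are 3 and 8, so Bob's minimax is 3. These differ, so the equilibrium is in mixed strategies.
Let Alice play a with probability p. Bob is indifferent when p + 3(1−p) = 8p − 8(1−p), giving p = 11/18.
Let Bob play 1 with probability q. Alice is indifferent when q + 8(1−q) = 3q − 8(1−q), giving q = 8/9.
The value is 1·(8/9) + (8)·(1/9) = 16/9.

16/9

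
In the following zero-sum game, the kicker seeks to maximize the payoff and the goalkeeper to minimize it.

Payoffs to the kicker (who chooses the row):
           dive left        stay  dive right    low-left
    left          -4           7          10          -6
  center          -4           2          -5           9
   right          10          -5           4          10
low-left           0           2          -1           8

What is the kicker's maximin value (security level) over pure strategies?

The worst-case payoff for each row is left: -6, center: -5, right: -5, low-left: -1.
The best of these is -1.

-1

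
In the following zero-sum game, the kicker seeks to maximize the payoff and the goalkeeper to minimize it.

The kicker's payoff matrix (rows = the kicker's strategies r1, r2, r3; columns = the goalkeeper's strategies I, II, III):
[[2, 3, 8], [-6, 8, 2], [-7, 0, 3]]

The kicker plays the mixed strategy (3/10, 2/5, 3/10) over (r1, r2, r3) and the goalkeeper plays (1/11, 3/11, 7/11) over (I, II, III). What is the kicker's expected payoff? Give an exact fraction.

Against (1/11, 3/11, 7/11), each row's expected payoff is r1: 67/11; r2: 32/11; r3: 14/11.
Taking the (3/10, 2/5, 3/10)-weighted average: (3/10)·(67/11) + (2/5)·(32/11) + (3/10)·(14/11) = 371/110.

371/110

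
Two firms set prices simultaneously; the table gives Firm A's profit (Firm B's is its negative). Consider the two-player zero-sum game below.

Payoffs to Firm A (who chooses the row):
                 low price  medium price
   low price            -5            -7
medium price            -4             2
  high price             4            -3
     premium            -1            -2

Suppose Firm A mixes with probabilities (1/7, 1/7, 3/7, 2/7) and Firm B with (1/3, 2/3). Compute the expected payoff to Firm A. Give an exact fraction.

-5/3

Against (1/3, 2/3), each row's expected payoff is low price: -19/3; medium price: 0; high price: -2/3; premium: -5/3.
Taking the (1/7, 1/7, 3/7, 2/7)-weighted average: (1/7)·(-19/3) + (1/7)·(0) + (3/7)·(-2/3) + (2/7)·(-5/3) = -5/3.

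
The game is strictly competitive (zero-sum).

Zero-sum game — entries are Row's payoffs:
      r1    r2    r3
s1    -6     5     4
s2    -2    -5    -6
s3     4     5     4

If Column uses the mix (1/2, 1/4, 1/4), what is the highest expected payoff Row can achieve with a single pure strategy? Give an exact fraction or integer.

s1: (-6)·(1/2) + (5)·(1/4) + (4)·(1/4) = -3/4.
s2: (-2)·(1/2) + (-5)·(1/4) + (-6)·(1/4) = -15/4.
s3: (4)·(1/2) + (5)·(1/4) + (4)·(1/4) = 17/4.
The best pure response is s3 with expected payoff 17/4.

17/4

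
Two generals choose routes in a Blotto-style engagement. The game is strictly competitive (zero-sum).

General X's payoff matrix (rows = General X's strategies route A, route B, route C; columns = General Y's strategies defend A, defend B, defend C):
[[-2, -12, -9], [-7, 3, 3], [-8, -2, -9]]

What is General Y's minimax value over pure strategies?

-2

The worst case (largest entry) in each column is defend A: -2, defend B: 3, defend C: 3.
The best (smallest) of these is -2.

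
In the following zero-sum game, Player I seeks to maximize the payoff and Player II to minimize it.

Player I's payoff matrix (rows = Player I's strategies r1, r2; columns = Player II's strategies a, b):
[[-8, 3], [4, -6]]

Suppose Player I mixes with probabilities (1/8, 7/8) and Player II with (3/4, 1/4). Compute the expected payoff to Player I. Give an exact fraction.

21/32

Against (3/4, 1/4), each row's expected payoff is r1: -21/4; r2: 3/2.
Taking the (1/8, 7/8)-weighted average: (1/8)·(-21/4) + (7/8)·(3/2) = 21/32.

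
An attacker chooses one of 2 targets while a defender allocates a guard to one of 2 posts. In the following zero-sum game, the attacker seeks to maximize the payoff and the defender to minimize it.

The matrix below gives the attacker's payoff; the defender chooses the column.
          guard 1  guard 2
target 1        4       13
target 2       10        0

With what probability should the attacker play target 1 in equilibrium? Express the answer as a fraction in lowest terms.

Row minima are 4 and 0, so the attacker's maximin is 4; column maxima are 10 and 13, so the defender's minimax is 10. These differ, so the equilibrium is in mixed strategies.
Let the attacker play target 1 with probability p. The defender is indifferent when 4p + 10(1−p) = 13p, giving p = 10/19.

10/19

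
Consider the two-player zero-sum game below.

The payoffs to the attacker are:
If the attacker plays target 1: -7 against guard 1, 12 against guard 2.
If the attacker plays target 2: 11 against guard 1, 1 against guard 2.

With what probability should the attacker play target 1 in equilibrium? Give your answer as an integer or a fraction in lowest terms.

10/29

Row minima are -7 and 1, so the attacker's maximin is 1; column maxima are 11 and 12, so the defender's minimax is 11. These differ, so the equilibrium is in mixed strategies.
Let the attacker play target 1 with probability p. The defender is indifferent when −7p + 11(1−p) = 12p + (1−p), giving p = 10/29.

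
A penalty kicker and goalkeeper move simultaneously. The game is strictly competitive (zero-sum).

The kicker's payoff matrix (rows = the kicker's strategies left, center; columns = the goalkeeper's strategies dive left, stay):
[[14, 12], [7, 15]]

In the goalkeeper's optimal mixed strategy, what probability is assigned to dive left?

3/10

Row minima are 12 and 7, so the kicker's maximin is 12; column maxima are 14 and 15, so the goalkeeper's minimax is 14. These differ, so the equilibrium is in mixed strategies.
Let the goalkeeper play dive left with probability q. The kicker is indifferent when 14q + 12(1−q) = 7q + 15(1−q), giving q = 3/10.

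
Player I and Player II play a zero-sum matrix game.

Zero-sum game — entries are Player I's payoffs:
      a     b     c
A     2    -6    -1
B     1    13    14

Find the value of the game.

Column c is strictly dominated by b for Player II (it gives Player I more in every row).
The remaining 2×2 game on (A, B) × (a, b) has no saddle point. Let Player I play A with probability p; indifference gives 2p + (1−p) = −6p + 13(1−p), so p = 3/5.
Similarly Player II's optimal q on a is 19/20, and the value is 2·(19/20) + (-6)·(1/20) = 8/5.

8/5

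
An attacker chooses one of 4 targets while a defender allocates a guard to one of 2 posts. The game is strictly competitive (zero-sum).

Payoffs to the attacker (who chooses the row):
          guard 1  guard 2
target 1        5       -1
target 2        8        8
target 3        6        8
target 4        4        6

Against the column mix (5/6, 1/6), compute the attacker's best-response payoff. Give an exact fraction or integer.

8

target 1: (5)·(5/6) + (-1)·(1/6) = 4.
target 2: (8)·(5/6) + (8)·(1/6) = 8.
target 3: (6)·(5/6) + (8)·(1/6) = 19/3.
target 4: (4)·(5/6) + (6)·(1/6) = 13/3.
The best pure response is target 2 with expected payoff 8.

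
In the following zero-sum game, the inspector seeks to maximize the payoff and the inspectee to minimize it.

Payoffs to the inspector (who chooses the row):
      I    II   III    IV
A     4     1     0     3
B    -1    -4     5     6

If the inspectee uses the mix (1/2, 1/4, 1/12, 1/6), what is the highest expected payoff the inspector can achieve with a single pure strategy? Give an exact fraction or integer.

11/4

A: (4)·(1/2) + (1)·(1/4) + (0)·(1/12) + (3)·(1/6) = 11/4.
B: (-1)·(1/2) + (-4)·(1/4) + (5)·(1/12) + (6)·(1/6) = -1/12.
The best pure response is A with expected payoff 11/4.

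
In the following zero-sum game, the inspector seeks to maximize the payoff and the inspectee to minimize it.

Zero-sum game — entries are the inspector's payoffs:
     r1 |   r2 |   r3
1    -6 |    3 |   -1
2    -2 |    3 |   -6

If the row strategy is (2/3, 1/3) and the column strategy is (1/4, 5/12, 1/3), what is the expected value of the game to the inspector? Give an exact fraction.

-29/36

Against (1/4, 5/12, 1/3), each row's expected payoff is 1: -7/12; 2: -5/4.
Taking the (2/3, 1/3)-weighted average: (2/3)·(-7/12) + (1/3)·(-5/4) = -29/36.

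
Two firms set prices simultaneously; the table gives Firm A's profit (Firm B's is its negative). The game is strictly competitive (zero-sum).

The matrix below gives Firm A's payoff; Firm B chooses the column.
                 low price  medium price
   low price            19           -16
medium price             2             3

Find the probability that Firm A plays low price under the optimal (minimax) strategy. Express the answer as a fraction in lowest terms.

1/36

Row minima are -16 and 2, so Firm A's maximin is 2; column maxima are 19 and 3, so Firm B's minimax is 3. These differ, so the equilibrium is in mixed strategies.
Let Firm A play low price with probability p. Firm B is indifferent when 19p + 2(1−p) = −16p + 3(1−p), giving p = 1/36.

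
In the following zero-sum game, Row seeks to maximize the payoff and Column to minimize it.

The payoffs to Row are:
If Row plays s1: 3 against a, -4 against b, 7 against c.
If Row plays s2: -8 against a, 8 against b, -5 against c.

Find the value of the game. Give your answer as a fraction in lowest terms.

-8/23

Column c is strictly dominated by a for Column (it gives Row more in every row).
The remaining 2×2 game on (s1, s2) × (a, b) has no saddle point. Let Row play s1 with probability p; indifference gives 3p − 8(1−p) = −4p + 8(1−p), so p = 16/23.
Similarly Column's optimal q on a is 12/23, and the value is 3·(12/23) + (-4)·(11/23) = -8/23.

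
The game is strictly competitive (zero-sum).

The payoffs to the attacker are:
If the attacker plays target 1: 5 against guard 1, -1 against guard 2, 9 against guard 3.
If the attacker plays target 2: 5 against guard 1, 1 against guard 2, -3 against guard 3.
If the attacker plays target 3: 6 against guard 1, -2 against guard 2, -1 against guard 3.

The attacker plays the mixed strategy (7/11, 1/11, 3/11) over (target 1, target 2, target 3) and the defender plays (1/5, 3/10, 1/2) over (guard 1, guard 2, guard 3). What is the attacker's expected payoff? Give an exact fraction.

Against (1/5, 3/10, 1/2), each row's expected payoff is target 1: 26/5; target 2: -1/5; target 3: 1/10.
Taking the (7/11, 1/11, 3/11)-weighted average: (7/11)·(26/5) + (1/11)·(-1/5) + (3/11)·(1/10) = 73/22.

73/22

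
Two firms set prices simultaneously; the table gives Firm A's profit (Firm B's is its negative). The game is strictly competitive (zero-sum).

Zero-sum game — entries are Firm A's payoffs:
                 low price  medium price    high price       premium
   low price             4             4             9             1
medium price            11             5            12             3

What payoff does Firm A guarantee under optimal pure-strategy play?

Row minima: 1, 3 → Firm A's maximin is 3.
Column maxima: 11, 5, 12, 3 → Firm B's minimax is 3.
They coincide at (medium price, premium), so the value is 3.

3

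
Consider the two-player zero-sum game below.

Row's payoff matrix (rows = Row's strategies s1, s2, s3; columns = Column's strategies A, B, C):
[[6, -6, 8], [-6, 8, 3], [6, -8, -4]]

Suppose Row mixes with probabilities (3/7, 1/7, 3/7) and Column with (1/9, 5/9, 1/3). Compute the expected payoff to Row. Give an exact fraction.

Against (1/9, 5/9, 1/3), each row's expected payoff is s1: 0; s2: 43/9; s3: -46/9.
Taking the (3/7, 1/7, 3/7)-weighted average: (3/7)·(0) + (1/7)·(43/9) + (3/7)·(-46/9) = -95/63.

-95/63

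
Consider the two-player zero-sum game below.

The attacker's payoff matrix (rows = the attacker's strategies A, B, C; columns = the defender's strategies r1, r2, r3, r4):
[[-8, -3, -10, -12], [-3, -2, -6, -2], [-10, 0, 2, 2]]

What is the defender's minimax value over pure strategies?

The worst case (largest entry) in each column is r1: -3, r2: 0, r3: 2, r4: 2.
The best (smallest) of these is -3.

-3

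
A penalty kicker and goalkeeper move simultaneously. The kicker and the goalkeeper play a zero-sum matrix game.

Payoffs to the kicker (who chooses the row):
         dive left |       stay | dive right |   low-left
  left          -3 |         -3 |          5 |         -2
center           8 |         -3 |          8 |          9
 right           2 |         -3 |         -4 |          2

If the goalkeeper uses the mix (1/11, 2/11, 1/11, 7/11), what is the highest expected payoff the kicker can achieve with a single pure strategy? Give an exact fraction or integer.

73/11

left: (-3)·(1/11) + (-3)·(2/11) + (5)·(1/11) + (-2)·(7/11) = -18/11.
center: (8)·(1/11) + (-3)·(2/11) + (8)·(1/11) + (9)·(7/11) = 73/11.
right: (2)·(1/11) + (-3)·(2/11) + (-4)·(1/11) + (2)·(7/11) = 6/11.
The best pure response is center with expected payoff 73/11.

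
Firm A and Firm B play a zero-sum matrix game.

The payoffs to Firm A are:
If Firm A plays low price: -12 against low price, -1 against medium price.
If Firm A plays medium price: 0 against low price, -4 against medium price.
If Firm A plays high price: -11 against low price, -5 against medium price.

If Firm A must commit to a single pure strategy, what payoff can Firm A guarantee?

-4

The worst-case payoff for each row is low price: -12, medium price: -4, high price: -11.
The best of these is -4.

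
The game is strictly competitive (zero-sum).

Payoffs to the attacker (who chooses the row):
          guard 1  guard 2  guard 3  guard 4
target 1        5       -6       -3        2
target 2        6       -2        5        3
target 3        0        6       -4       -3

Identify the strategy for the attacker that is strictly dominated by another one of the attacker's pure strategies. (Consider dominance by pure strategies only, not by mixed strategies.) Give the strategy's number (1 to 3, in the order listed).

1

Compare target 1 with target 2: 6 > 5, -2 > -6, 5 > -3, 3 > 2.
So target 2 strictly dominates target 1 for the attacker; target 1 is strictly dominated.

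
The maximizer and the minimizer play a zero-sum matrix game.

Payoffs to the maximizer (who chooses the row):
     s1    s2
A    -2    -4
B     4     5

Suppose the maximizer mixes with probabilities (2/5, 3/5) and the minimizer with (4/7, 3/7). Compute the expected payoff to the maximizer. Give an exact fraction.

53/35

Against (4/7, 3/7), each row's expected payoff is A: -20/7; B: 31/7.
Taking the (2/5, 3/5)-weighted average: (2/5)·(-20/7) + (3/5)·(31/7) = 53/35.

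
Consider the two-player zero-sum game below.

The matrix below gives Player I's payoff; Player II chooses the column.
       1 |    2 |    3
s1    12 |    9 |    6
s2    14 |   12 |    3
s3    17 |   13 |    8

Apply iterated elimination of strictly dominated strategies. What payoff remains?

8

Column 1 is strictly dominated by 2 for Player II (9<12, 12<14, 13<17); eliminate 1.
Column 2 is strictly dominated by 3 for Player II (6<9, 3<12, 8<13); eliminate 2.
Row s1 is strictly dominated by row s3 (8>6); eliminate s1.
Row s2 is strictly dominated by row s3 (8>3); eliminate s2.
Only (s3, 3) remains, with payoff 8.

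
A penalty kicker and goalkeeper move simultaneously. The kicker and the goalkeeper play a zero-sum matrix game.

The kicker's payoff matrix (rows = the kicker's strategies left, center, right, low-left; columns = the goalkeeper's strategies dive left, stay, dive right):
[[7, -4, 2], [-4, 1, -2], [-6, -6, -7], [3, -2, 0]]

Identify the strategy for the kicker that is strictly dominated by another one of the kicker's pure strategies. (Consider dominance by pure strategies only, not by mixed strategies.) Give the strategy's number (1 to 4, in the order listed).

3

Compare right with left: 7 > -6, -4 > -6, 2 > -7.
So left strictly dominates right for the kicker; right is strictly dominated.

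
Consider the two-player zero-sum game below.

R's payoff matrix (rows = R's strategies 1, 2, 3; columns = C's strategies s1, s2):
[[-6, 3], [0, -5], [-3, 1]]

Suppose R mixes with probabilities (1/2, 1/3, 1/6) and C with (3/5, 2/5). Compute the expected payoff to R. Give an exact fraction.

-21/10

Against (3/5, 2/5), each row's expected payoff is 1: -12/5; 2: -2; 3: -7/5.
Taking the (1/2, 1/3, 1/6)-weighted average: (1/2)·(-12/5) + (1/3)·(-2) + (1/6)·(-7/5) = -21/10.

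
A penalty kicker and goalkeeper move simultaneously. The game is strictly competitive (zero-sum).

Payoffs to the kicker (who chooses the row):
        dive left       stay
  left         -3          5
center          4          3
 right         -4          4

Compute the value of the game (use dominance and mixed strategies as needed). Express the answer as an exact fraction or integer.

Row right is strictly dominated by row left, so the kicker never plays it.
The remaining 2×2 game on (left, center) × (dive left, stay) has no saddle point. Let the kicker play left with probability p; indifference gives −3p + 4(1−p) = 5p + 3(1−p), so p = 1/9.
Similarly the goalkeeper's optimal q on dive left is 2/9, and the value is -3·(2/9) + (5)·(7/9) = 29/9.

29/9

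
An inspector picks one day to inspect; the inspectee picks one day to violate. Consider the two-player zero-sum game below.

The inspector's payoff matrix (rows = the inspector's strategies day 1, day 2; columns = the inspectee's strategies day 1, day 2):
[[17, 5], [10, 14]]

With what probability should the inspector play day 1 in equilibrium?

1/4

Row minima are 5 and 10, so the inspector's maximin is 10; column maxima are 17 and 14, so the inspectee's minimax is 14. These differ, so the equilibrium is in mixed strategies.
Let the inspector play day 1 with probability p. The inspectee is indifferent when 17p + 10(1−p) = 5p + 14(1−p), giving p = 1/4.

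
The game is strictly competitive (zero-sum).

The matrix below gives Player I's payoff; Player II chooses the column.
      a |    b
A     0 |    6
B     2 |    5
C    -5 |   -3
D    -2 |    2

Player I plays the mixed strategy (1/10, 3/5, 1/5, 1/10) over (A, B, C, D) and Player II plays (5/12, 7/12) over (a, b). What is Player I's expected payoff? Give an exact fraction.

Against (5/12, 7/12), each row's expected payoff is A: 7/2; B: 15/4; C: -23/6; D: 1/3.
Taking the (1/10, 3/5, 1/5, 1/10)-weighted average: (1/10)·(7/2) + (3/5)·(15/4) + (1/5)·(-23/6) + (1/10)·(1/3) = 28/15.

28/15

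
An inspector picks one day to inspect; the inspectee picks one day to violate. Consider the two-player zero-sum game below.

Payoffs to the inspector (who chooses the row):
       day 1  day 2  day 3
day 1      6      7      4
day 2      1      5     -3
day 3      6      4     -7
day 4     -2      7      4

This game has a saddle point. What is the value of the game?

4

Row minima: 4, -3, -7, -2 → the inspector's maximin is 4.
Column maxima: 6, 7, 4 → the inspectee's minimax is 4.
They coincide at (day 1, day 3), so the value is 4.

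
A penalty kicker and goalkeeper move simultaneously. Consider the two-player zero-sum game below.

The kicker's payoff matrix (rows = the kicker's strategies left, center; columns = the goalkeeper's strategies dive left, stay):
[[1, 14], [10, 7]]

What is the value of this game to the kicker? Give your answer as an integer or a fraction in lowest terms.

Row minima are 1 and 7, so the kicker's maximin is 7; column maxima are 10 and 14, so the goalkeeper's minimax is 10. These differ, so the equilibrium is in mixed strategies.
Let the kicker play left with probability p. The goalkeeper is indifferent when p + 10(1−p) = 14p + 7(1−p), giving p = 3/16.
Let the goalkeeper play dive left with probability q. The kicker is indifferent when q + 14(1−q) = 10q + 7(1−q), giving q = 7/16.
The value is 1·(7/16) + (14)·(9/16) = 133/16.

133/16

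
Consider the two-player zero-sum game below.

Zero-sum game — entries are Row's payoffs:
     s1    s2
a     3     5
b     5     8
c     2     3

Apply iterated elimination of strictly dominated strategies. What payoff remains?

Column s2 is strictly dominated by s1 for Column (3<5, 5<8, 2<3); eliminate s2.
Row c is strictly dominated by row a (3>2); eliminate c.
Row a is strictly dominated by row b (5>3); eliminate a.
Only (b, s1) remains, with payoff 5.

5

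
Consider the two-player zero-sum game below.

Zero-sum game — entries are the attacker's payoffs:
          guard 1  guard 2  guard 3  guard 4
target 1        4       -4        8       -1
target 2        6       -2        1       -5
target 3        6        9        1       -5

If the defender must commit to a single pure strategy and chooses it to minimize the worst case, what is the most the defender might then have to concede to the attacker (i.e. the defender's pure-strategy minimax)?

The worst case (largest entry) in each column is guard 1: 6, guard 2: 9, guard 3: 8, guard 4: -1.
The best (smallest) of these is -1.

-1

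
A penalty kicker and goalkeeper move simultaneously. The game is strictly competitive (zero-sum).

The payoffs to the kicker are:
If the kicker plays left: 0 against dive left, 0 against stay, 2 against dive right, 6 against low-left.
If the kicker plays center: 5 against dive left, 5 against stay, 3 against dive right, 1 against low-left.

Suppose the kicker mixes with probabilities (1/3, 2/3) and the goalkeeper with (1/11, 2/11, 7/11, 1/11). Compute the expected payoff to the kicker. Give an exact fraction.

94/33

Against (1/11, 2/11, 7/11, 1/11), each row's expected payoff is left: 20/11; center: 37/11.
Taking the (1/3, 2/3)-weighted average: (1/3)·(20/11) + (2/3)·(37/11) = 94/33.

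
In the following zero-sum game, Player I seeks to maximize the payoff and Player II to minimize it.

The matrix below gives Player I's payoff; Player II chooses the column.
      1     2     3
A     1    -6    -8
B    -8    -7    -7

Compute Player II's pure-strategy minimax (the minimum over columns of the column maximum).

-7

The worst case (largest entry) in each column is 1: 1, 2: -6, 3: -7.
The best (smallest) of these is -7.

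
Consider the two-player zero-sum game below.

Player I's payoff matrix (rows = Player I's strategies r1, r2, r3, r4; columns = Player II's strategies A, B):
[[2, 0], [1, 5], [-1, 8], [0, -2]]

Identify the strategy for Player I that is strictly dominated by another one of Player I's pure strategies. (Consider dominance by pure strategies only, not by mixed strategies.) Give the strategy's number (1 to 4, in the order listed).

4

Compare r4 with r1: 2 > 0, 0 > -2.
So r1 strictly dominates r4 for Player I; r4 is strictly dominated.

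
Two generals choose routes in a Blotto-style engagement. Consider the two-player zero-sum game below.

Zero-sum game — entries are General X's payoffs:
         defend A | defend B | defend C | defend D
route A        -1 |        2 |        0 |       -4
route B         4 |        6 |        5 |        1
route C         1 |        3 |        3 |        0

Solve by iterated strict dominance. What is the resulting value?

1

Column defend A is strictly dominated by defend D for General Y (-4<-1, 1<4, 0<1); eliminate defend A.
Column defend C is strictly dominated by defend D for General Y (-4<0, 1<5, 0<3); eliminate defend C.
Row route A is strictly dominated by row route B (6>2, 1>-4); eliminate route A.
Column defend B is strictly dominated by defend D for General Y (1<6, 0<3); eliminate defend B.
Row route C is strictly dominated by row route B (1>0); eliminate route C.
Only (route B, defend D) remains, with payoff 1.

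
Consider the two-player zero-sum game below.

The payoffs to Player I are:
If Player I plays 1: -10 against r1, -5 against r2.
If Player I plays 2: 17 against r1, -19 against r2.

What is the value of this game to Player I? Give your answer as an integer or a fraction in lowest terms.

-275/41

Row minima are -10 and -19, so Player I's maximin is -10; column maxima are 17 and -5, so Player II's minimax is -5. These differ, so the equilibrium is in mixed strategies.
Let Player I play 1 with probability p. Player II is indifferent when −10p + 17(1−p) = −5p − 19(1−p), giving p = 36/41.
Let Player II play r1 with probability q. Player I is indifferent when −10q − 5(1−q) = 17q − 19(1−q), giving q = 14/41.
The value is -10·(14/41) + (-5)·(27/41) = -275/41.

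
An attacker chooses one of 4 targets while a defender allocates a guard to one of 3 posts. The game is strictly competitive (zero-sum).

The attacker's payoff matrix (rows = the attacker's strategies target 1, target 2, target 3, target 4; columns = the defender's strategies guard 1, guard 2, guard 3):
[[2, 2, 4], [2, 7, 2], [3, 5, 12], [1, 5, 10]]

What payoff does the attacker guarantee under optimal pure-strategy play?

Row minima: 2, 2, 3, 1 → the attacker's maximin is 3.
Column maxima: 3, 7, 12 → the defender's minimax is 3.
They coincide at (target 3, guard 1), so the value is 3.

3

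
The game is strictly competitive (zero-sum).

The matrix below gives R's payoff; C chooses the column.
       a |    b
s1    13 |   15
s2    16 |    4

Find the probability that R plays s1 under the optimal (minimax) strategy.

Row minima are 13 and 4, so R's maximin is 13; column maxima are 16 and 15, so C's minimax is 15. These differ, so the equilibrium is in mixed strategies.
Let R play s1 with probability p. C is indifferent when 13p + 16(1−p) = 15p + 4(1−p), giving p = 6/7.

6/7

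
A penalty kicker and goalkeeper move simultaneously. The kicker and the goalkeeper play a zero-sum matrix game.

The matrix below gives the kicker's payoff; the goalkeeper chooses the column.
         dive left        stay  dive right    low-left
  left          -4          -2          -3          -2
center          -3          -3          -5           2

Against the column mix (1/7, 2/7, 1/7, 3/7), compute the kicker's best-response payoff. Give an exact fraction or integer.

left: (-4)·(1/7) + (-2)·(2/7) + (-3)·(1/7) + (-2)·(3/7) = -17/7.
center: (-3)·(1/7) + (-3)·(2/7) + (-5)·(1/7) + (2)·(3/7) = -8/7.
The best pure response is center with expected payoff -8/7.

-8/7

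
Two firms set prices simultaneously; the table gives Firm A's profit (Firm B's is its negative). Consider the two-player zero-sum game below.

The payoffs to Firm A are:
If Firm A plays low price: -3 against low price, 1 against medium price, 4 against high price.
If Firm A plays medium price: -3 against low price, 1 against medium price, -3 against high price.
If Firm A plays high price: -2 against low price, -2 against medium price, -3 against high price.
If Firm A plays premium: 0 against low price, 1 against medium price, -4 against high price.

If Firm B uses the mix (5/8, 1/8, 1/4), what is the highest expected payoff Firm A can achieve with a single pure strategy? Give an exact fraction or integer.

low price: (-3)·(5/8) + (1)·(1/8) + (4)·(1/4) = -3/4.
medium price: (-3)·(5/8) + (1)·(1/8) + (-3)·(1/4) = -5/2.
high price: (-2)·(5/8) + (-2)·(1/8) + (-3)·(1/4) = -9/4.
premium: (0)·(5/8) + (1)·(1/8) + (-4)·(1/4) = -7/8.
The best pure response is low price with expected payoff -3/4.

-3/4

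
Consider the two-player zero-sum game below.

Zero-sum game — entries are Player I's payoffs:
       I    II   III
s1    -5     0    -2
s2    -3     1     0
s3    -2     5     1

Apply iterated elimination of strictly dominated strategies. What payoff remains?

-2

Row s2 is strictly dominated by row s3 (-2>-3, 5>1, 1>0); eliminate s2.
Row s1 is strictly dominated by row s3 (-2>-5, 5>0, 1>-2); eliminate s1.
Column III is strictly dominated by I for Player II (-2<1); eliminate III.
Column II is strictly dominated by I for Player II (-2<5); eliminate II.
Only (s3, I) remains, with payoff -2.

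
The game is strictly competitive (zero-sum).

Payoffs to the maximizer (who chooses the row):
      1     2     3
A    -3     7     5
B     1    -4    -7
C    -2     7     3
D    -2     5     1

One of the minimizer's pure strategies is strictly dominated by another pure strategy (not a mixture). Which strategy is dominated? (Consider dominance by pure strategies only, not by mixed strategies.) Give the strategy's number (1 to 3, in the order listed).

2

The minimizer prefers columns that give the maximizer less. Compare 2 with 3: 5 < 7, -7 < -4, 3 < 7, 1 < 5.
So 3 strictly dominates 2 for the minimizer; 2 is strictly dominated.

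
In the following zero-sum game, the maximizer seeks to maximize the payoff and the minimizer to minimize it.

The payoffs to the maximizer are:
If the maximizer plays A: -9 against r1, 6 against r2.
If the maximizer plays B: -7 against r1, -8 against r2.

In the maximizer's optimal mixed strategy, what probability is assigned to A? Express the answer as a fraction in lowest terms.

Row minima are -9 and -8, so the maximizer's maximin is -8; column maxima are -7 and 6, so the minimizer's minimax is -7. These differ, so the equilibrium is in mixed strategies.
Let the maximizer play A with probability p. The minimizer is indifferent when −9p − 7(1−p) = 6p − 8(1−p), giving p = 1/16.

1/16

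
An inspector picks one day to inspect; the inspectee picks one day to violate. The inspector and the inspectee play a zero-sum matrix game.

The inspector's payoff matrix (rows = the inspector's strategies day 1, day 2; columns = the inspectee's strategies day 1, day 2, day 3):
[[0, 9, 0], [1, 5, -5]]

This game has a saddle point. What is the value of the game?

Row minima: 0, -5 → the inspector's maximin is 0.
Column maxima: 1, 9, 0 → the inspectee's minimax is 0.
They coincide at (day 1, day 3), so the value is 0.

0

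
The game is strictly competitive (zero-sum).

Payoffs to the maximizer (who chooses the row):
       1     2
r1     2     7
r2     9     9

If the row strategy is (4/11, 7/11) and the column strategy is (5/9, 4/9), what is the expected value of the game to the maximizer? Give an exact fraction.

Against (5/9, 4/9), each row's expected payoff is r1: 38/9; r2: 9.
Taking the (4/11, 7/11)-weighted average: (4/11)·(38/9) + (7/11)·(9) = 719/99.

719/99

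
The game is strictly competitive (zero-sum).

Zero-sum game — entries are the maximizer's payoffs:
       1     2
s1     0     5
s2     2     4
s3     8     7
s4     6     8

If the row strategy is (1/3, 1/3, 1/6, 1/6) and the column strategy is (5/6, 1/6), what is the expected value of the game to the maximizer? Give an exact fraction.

Against (5/6, 1/6), each row's expected payoff is s1: 5/6; s2: 7/3; s3: 47/6; s4: 19/3.
Taking the (1/3, 1/3, 1/6, 1/6)-weighted average: (1/3)·(5/6) + (1/3)·(7/3) + (1/6)·(47/6) + (1/6)·(19/3) = 41/12.

41/12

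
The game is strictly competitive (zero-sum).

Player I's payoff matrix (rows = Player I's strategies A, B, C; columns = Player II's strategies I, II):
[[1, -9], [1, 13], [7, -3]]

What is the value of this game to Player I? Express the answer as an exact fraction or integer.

47/11

Row A is strictly dominated by row C, so Player I never plays it.
The remaining 2×2 game on (B, C) × (I, II) has no saddle point. Let Player I play B with probability p; indifference gives p + 7(1−p) = 13p − 3(1−p), so p = 5/11.
Similarly Player II's optimal q on I is 8/11, and the value is 1·(8/11) + (13)·(3/11) = 47/11.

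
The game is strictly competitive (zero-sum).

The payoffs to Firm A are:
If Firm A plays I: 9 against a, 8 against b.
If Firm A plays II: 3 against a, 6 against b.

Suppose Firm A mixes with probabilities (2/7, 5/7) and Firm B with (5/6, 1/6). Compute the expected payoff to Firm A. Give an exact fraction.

Against (5/6, 1/6), each row's expected payoff is I: 53/6; II: 7/2.
Taking the (2/7, 5/7)-weighted average: (2/7)·(53/6) + (5/7)·(7/2) = 211/42.

211/42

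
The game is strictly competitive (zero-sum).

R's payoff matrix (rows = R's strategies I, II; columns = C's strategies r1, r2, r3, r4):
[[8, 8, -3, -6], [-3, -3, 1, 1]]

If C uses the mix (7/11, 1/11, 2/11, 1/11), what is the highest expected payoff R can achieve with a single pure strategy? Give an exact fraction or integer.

I: (8)·(7/11) + (8)·(1/11) + (-3)·(2/11) + (-6)·(1/11) = 52/11.
II: (-3)·(7/11) + (-3)·(1/11) + (1)·(2/11) + (1)·(1/11) = -21/11.
The best pure response is I with expected payoff 52/11.

52/11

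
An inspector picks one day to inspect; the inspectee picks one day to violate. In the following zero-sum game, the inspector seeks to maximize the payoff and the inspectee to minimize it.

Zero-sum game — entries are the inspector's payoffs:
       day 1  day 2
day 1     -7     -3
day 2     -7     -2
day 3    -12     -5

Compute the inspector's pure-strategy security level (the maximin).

The worst-case payoff for each row is day 1: -7, day 2: -7, day 3: -12.
The best of these is -7.

-7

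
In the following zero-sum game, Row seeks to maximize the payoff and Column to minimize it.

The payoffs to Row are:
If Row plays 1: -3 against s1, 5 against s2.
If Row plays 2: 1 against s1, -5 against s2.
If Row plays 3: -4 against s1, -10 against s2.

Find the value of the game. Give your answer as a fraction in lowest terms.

-5/7

Row 3 is strictly dominated by row 2, so Row never plays it.
The remaining 2×2 game on (1, 2) × (s1, s2) has no saddle point. Let Row play 1 with probability p; indifference gives −3p + (1−p) = 5p − 5(1−p), so p = 3/7.
Similarly Column's optimal q on s1 is 5/7, and the value is -3·(5/7) + (5)·(2/7) = -5/7.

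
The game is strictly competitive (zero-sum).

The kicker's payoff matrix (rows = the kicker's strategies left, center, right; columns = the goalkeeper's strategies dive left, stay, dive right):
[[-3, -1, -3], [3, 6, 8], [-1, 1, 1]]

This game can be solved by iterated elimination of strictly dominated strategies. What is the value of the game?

3

Row left is strictly dominated by row center (3>-3, 6>-1, 8>-3); eliminate left.
Row right is strictly dominated by row center (3>-1, 6>1, 8>1); eliminate right.
Column stay is strictly dominated by dive left for the goalkeeper (3<6); eliminate stay.
Column dive right is strictly dominated by dive left for the goalkeeper (3<8); eliminate dive right.
Only (center, dive left) remains, with payoff 3.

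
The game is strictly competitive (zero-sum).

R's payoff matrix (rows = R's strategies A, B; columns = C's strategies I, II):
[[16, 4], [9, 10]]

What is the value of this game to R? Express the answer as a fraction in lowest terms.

Row minima are 4 and 9, so R's maximin is 9; column maxima are 16 and 10, so C's minimax is 10. These differ, so the equilibrium is in mixed strategies.
Let R play A with probability p. C is indifferent when 16p + 9(1−p) = 4p + 10(1−p), giving p = 1/13.
Let C play I with probability q. R is indifferent when 16q + 4(1−q) = 9q + 10(1−q), giving q = 6/13.
The value is 16·(6/13) + (4)·(7/13) = 124/13.

124/13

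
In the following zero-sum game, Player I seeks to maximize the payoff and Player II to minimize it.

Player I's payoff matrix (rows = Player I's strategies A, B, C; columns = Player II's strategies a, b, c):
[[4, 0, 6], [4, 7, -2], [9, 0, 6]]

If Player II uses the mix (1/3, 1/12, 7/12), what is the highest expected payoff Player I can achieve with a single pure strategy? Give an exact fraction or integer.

A: (4)·(1/3) + (0)·(1/12) + (6)·(7/12) = 29/6.
B: (4)·(1/3) + (7)·(1/12) + (-2)·(7/12) = 3/4.
C: (9)·(1/3) + (0)·(1/12) + (6)·(7/12) = 13/2.
The best pure response is C with expected payoff 13/2.

13/2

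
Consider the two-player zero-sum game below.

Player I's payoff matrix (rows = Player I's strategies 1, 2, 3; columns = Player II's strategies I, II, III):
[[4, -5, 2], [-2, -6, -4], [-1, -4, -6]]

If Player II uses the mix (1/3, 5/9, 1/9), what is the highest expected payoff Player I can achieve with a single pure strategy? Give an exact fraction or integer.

1: (4)·(1/3) + (-5)·(5/9) + (2)·(1/9) = -11/9.
2: (-2)·(1/3) + (-6)·(5/9) + (-4)·(1/9) = -40/9.
3: (-1)·(1/3) + (-4)·(5/9) + (-6)·(1/9) = -29/9.
The best pure response is 1 with expected payoff -11/9.

-11/9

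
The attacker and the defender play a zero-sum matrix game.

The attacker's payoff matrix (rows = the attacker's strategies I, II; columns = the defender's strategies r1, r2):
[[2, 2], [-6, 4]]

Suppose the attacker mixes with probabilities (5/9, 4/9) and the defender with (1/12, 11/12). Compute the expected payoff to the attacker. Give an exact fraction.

68/27

Against (1/12, 11/12), each row's expected payoff is I: 2; II: 19/6.
Taking the (5/9, 4/9)-weighted average: (5/9)·(2) + (4/9)·(19/6) = 68/27.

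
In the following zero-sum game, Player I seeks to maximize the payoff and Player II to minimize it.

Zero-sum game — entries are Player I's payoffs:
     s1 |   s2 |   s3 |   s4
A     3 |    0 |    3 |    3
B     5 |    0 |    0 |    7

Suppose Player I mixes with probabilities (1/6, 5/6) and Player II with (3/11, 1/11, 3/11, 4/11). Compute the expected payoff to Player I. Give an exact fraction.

245/66

Against (3/11, 1/11, 3/11, 4/11), each row's expected payoff is A: 30/11; B: 43/11.
Taking the (1/6, 5/6)-weighted average: (1/6)·(30/11) + (5/6)·(43/11) = 245/66.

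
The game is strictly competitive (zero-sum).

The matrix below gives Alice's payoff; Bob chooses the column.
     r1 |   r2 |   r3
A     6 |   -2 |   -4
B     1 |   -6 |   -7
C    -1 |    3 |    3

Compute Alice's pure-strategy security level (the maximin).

The worst-case payoff for each row is A: -4, B: -7, C: -1.
The best of these is -1.

-1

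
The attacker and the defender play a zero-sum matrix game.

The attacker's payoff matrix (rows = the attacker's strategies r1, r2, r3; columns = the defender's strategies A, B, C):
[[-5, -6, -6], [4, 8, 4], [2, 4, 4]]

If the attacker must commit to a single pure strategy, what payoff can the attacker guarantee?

The worst-case payoff for each row is r1: -6, r2: 4, r3: 2.
The best of these is 4.

4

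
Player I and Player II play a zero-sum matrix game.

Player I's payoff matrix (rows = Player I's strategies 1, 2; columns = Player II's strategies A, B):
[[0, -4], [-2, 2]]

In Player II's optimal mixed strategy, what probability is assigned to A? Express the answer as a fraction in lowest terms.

Row minima are -4 and -2, so Player I's maximin is -2; column maxima are 0 and 2, so Player II's minimax is 0. These differ, so the equilibrium is in mixed strategies.
Let Player II play A with probability q. Player I is indifferent when −4(1−q) = −2q + 2(1−q), giving q = 3/4.

3/4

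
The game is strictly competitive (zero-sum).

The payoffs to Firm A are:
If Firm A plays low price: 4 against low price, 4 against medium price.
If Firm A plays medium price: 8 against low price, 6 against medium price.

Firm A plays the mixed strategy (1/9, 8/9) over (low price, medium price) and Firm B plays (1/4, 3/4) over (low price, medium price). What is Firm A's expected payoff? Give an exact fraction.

Against (1/4, 3/4), each row's expected payoff is low price: 4; medium price: 13/2.
Taking the (1/9, 8/9)-weighted average: (1/9)·(4) + (8/9)·(13/2) = 56/9.

56/9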